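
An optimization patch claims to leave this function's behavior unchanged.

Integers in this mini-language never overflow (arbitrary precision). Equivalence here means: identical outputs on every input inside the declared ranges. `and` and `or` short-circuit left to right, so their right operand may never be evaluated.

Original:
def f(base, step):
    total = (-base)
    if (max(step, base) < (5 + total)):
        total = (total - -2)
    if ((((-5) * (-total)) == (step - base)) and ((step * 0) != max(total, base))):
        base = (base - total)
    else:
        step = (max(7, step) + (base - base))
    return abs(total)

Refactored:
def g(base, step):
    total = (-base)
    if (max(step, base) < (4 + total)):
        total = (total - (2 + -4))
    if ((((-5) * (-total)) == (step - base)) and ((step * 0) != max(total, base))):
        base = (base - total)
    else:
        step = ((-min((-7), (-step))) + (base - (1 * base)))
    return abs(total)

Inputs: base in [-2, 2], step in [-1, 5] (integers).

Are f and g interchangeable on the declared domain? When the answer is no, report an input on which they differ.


base=-1, step=5 yields 3 from f but 1 from g.
verdict: not equivalent; witness: base=-1, step=5


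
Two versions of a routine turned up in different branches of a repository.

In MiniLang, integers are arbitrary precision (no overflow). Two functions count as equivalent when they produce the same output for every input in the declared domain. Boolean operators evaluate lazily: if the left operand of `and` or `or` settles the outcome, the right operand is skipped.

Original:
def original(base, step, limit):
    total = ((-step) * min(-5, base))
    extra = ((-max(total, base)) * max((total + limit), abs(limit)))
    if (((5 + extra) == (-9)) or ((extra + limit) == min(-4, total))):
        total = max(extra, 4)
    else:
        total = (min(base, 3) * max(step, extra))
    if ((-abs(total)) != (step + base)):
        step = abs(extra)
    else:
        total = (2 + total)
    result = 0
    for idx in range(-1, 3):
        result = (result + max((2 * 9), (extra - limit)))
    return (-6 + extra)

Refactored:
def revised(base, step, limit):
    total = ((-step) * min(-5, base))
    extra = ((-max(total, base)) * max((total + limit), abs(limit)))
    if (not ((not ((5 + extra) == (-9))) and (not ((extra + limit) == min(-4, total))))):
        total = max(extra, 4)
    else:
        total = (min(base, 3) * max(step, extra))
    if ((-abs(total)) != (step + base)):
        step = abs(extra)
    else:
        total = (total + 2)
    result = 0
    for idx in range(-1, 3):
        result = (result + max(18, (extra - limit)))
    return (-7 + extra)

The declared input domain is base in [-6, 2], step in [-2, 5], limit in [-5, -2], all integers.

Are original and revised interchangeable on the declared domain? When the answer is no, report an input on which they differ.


Take base=-6, step=-2, limit=-5.
original: total=-12, then extra=30, then (((5 + extra) == (-9)) or ((extra + limit) == min(-4, total))) is false, then total=-180, then ((-abs(total)) != (step + base)) is true, then step=30, then result=0, then (idx=-1), then result=35, then (idx=0), then result=70, then (idx=1), then result=105, then (idx=2), then result=140, then returns 24
revised: total=-12, then extra=30, then (not ((not ((5 + extra) == (-9))) and (not ((extra + limit) == min(-4, total))))) is false, then total=-180, then ((-abs(total)) != (step + base)) is true, then step=30, then result=0, then (idx=-1), then result=35, then (idx=0), then result=70, then (idx=1), then result=105, then (idx=2), then result=140, then returns 23
24 vs 23 — the two versions disagree here.
verdict: not equivalent; witness: base=-6, step=-2, limit=-5


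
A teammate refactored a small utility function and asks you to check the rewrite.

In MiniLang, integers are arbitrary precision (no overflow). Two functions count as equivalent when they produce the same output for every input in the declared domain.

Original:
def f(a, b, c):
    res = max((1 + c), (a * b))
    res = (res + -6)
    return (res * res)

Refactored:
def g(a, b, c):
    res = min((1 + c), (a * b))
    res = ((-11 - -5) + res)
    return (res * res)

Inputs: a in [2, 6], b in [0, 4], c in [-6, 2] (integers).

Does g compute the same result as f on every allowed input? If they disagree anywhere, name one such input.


Input a=2, b=0, c=-6: 36 from f versus 121 from g.
verdict: not equivalent; witness: a=2, b=0, c=-6


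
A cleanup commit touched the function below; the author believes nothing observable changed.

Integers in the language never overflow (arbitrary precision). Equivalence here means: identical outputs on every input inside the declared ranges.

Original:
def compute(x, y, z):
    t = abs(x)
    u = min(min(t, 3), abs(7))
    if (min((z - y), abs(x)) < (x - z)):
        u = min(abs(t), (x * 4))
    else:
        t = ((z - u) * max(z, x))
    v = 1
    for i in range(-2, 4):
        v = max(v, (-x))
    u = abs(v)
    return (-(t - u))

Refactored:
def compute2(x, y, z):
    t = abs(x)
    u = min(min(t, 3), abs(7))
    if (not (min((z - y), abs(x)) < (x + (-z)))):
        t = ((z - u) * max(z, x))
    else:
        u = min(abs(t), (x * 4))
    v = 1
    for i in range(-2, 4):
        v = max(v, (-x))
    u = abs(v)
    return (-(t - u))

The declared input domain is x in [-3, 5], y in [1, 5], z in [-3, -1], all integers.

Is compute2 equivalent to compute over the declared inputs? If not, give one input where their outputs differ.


This is a faithful refactor — arithmetic usage differs; also boolean connective usage differs, but the computed results match everywhere.
One worked example (x=2, y=1, z=-1) — compute: t = 2; u = 2; (min((z - y), abs(x)) < (x - z)) -> true; u = 2; v = 1; [i=-2]; v = 1; [i=-1]; v = 1; [i=0]; v = 1; [i=1]; v = 1; [i=2]; v = 1; [i=3]; v = 1; u = 1; return -1; compute2: t = 2; u = 2; (not (min((z - y), abs(x)) < (x + (-z)))) -> false; u = 2; v = 1; [i=-2]; v = 1; [i=-1]; v = 1; [i=0]; v = 1; [i=1]; v = 1; [i=2]; v = 1; [i=3]; v = 1; u = 1; return -1; agreement on -1.
Every one of the 135 inputs gives matching results.
verdict: equivalent


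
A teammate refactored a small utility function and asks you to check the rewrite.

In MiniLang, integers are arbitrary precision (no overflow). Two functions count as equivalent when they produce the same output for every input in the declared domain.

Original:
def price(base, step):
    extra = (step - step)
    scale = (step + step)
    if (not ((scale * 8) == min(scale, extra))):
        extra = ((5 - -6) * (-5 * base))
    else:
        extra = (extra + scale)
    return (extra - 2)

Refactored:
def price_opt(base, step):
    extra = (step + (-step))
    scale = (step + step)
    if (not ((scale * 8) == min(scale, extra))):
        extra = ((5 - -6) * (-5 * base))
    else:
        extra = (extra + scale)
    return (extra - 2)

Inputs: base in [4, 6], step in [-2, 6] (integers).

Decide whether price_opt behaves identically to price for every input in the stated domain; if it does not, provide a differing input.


Differences: arithmetic usage differs — yet all 27 inputs agree.
verdict: equivalent


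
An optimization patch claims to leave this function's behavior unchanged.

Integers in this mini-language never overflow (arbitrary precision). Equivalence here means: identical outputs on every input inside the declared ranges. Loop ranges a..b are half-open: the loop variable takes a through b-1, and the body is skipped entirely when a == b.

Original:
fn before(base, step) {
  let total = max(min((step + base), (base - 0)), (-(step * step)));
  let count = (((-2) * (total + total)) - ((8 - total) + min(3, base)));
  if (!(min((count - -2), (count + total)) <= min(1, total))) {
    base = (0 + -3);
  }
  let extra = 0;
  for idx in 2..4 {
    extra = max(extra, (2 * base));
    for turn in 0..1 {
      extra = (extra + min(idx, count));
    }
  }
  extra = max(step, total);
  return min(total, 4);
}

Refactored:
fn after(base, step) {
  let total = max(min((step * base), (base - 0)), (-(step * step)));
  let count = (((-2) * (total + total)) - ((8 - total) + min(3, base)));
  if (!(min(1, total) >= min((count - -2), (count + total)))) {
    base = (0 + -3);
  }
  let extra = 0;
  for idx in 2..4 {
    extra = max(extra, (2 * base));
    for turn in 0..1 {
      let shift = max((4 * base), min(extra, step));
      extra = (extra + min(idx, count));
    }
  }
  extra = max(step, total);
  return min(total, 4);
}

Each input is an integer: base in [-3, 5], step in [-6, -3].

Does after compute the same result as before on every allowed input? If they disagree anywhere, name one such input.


base=-3, step=-6 yields -9 from before but -3 from after.
verdict: not equivalent; witness: base=-3, step=-6


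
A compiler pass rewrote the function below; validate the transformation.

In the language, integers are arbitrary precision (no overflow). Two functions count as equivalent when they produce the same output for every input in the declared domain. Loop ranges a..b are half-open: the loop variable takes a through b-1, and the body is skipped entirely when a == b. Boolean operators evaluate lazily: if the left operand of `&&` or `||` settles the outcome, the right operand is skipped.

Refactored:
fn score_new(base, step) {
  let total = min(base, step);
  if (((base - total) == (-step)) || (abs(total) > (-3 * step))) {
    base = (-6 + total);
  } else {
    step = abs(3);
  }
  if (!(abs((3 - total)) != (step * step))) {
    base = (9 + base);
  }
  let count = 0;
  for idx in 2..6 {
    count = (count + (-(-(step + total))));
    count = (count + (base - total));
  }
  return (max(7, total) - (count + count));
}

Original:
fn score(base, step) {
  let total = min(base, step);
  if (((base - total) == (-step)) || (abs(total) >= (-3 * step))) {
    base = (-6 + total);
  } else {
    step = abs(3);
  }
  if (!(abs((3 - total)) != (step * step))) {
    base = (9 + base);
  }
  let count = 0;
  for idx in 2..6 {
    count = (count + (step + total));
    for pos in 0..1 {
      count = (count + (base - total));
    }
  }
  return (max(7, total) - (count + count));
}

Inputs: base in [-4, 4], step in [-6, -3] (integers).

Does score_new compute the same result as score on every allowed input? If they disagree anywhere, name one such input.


Equivalent. The one real change (`(abs(total) >= (-3 * step))` became `(abs(total) > (-3 * step))`) has no effect anywhere in the declared ranges.
Sweeping the whole domain (36 inputs) finds no disagreement.
Spot check at base=2, step=-3 — score: total=-3, then (((base - total) == (-step)) || (abs(total) >= (-3 * step))) is false, then step=3, then (!(abs((3 - total)) != (step * step))) is false, then count=0, then (idx=2), then count=0, then (pos=0), then count=5, then (idx=3), then count=5, then (pos=0), then count=10, then (idx=4), then count=10, then (pos=0), then count=15, then (idx=5), then count=15, then (pos=0), then count=20, then returns -33. score_new: total=-3, then (((base - total) == (-step)) || (abs(total) > (-3 * step))) is false, then step=3, then (!(abs((3 - total)) != (step * step))) is false, then count=0, then (idx=2), then count=0, then count=5, then (idx=3), then count=5, then count=10, then (idx=4), then count=10, then count=15, then (idx=5), then count=15, then count=20, then returns -33. Both give -33.
verdict: equivalent


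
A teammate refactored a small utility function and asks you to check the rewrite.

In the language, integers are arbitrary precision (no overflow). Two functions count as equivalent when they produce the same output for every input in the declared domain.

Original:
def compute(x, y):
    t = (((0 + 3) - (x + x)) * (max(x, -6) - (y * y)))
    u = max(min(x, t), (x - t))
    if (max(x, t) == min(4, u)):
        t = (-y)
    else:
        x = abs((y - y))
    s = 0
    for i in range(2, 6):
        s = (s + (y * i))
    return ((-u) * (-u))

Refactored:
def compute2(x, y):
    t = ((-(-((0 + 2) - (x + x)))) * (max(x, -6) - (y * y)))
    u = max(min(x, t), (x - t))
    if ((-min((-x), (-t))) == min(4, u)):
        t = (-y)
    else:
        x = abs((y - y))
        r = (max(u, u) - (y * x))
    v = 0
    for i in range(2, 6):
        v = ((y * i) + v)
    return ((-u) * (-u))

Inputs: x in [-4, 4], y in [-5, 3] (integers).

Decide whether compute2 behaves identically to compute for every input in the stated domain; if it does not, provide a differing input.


These are not equivalent — on x=-4, y=-5 the outputs split (99225 vs 81796).
compute: t becomes -319; next u becomes 315; next (max(x, t) == min(4, u)) evaluates to false; next x becomes 0; next s becomes 0; next at i=2:; next s becomes -10; next at i=3:; next s becomes -25; next at i=4:; next s becomes -45; next at i=5:; next s becomes -70; next final value 99225
compute2: t becomes -290; next u becomes 286; next ((-min((-x), (-t))) == min(4, u)) evaluates to false; next x becomes 0; next r becomes 286; next v becomes 0; next at i=2:; next v becomes -10; next at i=3:; next v becomes -25; next at i=4:; next v becomes -45; next at i=5:; next v becomes -70; next final value 81796
verdict: not equivalent; witness: x=-4, y=-5


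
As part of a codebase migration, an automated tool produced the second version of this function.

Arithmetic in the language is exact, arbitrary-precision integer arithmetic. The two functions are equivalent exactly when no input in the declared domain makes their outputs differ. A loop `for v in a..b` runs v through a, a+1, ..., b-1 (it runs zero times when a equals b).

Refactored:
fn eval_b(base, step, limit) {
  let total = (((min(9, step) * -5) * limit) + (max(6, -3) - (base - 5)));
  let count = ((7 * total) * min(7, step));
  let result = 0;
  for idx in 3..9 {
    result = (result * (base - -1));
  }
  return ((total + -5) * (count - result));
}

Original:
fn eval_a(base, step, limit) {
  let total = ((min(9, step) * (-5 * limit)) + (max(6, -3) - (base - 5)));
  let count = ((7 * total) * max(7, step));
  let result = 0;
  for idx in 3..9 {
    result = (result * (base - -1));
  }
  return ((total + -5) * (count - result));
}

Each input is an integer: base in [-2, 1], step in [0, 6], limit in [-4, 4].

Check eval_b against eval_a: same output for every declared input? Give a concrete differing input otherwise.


base=-2, step=0, limit=-4 yields 5096 from eval_a but 0 from eval_b.
verdict: not equivalent; witness: base=-2, step=0, limit=-4


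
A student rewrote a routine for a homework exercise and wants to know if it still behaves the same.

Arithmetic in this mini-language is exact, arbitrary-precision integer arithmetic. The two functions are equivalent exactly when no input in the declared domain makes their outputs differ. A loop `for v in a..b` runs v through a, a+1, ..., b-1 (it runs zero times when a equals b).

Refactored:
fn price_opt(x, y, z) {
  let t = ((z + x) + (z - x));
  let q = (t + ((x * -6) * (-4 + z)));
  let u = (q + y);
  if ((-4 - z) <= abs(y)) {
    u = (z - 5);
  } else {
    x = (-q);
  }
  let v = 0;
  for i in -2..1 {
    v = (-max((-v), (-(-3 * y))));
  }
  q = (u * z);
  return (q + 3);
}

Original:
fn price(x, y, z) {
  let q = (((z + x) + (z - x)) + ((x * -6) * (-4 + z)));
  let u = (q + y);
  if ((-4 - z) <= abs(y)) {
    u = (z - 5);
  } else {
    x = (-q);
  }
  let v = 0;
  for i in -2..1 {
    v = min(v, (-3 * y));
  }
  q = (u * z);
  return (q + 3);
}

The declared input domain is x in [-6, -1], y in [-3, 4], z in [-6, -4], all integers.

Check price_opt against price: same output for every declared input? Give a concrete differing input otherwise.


Side by side, the visible changes include: min/max/abs usage differs; statement counts differ; local variable names differ.
One worked example (x=-3, y=1, z=-5) — price: q becomes -172; next u becomes -171; next ((-4 - z) <= abs(y)) evaluates to true; next u becomes -10; next v becomes 0; next at i=-2:; next v becomes -3; next at i=-1:; next v becomes -3; next at i=0:; next v becomes -3; next q becomes 50; next final value 53; price_opt: t becomes -10; next q becomes -172; next u becomes -171; next ((-4 - z) <= abs(y)) evaluates to true; next u becomes -10; next v becomes 0; next at i=-2:; next v becomes -3; next at i=-1:; next v becomes -3; next at i=0:; next v becomes -3; next q becomes 50; next final value 53; agreement on 53.
Every one of the 144 inputs gives matching results.
verdict: equivalent


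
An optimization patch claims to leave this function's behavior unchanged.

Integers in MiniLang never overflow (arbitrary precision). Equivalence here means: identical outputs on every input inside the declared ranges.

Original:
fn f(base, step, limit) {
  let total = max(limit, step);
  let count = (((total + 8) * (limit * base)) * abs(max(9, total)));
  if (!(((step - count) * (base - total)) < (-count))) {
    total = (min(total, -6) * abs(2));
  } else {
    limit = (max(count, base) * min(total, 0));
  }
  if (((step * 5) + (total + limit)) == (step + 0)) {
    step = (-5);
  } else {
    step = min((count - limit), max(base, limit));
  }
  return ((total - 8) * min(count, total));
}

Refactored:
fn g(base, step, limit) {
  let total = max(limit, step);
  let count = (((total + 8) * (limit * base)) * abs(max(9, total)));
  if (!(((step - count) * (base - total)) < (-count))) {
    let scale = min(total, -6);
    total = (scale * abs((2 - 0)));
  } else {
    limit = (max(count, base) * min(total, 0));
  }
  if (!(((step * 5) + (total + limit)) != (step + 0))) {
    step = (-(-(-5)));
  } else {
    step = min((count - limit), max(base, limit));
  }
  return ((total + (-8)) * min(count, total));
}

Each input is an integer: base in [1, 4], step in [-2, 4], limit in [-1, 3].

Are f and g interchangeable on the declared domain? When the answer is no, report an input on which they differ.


This is a faithful refactor — local variable names differ; statement counts differ; comparison usage differs; arithmetic usage differs; constant usage differs; boolean connective usage differs, but the computed results match everywhere.
One worked example (base=3, step=0, limit=1) — f: total=1, then count=243, then (!(((step - count) * (base - total)) < (-count))) is false, then limit=0, then (((step * 5) + (total + limit)) == (step + 0)) is false, then step=3, then returns -7; g: total=1, then count=243, then (!(((step - count) * (base - total)) < (-count))) is false, then limit=0, then (!(((step * 5) + (total + limit)) != (step + 0))) is false, then step=3, then returns -7; agreement on -7.
Every one of the 140 inputs gives matching results.
verdict: equivalent


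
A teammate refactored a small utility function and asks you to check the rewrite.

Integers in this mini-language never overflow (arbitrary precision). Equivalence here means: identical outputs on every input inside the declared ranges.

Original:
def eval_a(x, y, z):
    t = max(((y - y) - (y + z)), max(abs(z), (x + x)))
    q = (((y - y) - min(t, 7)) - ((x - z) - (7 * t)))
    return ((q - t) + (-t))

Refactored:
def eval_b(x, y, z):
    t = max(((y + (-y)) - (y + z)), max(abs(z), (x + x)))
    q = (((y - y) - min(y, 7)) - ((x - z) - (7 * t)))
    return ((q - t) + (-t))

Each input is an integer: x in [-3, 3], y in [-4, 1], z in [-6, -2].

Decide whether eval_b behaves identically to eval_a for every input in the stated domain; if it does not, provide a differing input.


Consider the input x=-3, y=-4, z=-6.
eval_a: t := 10 | q := 60 | result 40
eval_b: t := 10 | q := 71 | result 51
40 and 51 differ, so these are not the same function on this domain.
verdict: not equivalent; witness: x=-3, y=-4, z=-6


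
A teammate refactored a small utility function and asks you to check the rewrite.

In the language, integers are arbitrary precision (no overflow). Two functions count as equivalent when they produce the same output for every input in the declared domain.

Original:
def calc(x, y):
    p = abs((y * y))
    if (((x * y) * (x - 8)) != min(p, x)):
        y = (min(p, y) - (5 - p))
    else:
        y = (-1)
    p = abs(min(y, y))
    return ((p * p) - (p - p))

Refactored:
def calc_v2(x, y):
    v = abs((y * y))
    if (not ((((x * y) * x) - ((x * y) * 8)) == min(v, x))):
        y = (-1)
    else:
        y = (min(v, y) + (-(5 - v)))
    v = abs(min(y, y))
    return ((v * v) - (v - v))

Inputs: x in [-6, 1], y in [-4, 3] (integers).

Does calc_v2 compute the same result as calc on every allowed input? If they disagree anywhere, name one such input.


Not equivalent: x=-6, y=-4 separates them (49 vs 1).
calc: p=16, then (((x * y) * (x - 8)) != min(p, x)) is true, then y=7, then p=7, then returns 49
calc_v2: v=16, then (not ((((x * y) * x) - ((x * y) * 8)) == min(v, x))) is true, then y=-1, then v=1, then returns 1
verdict: not equivalent; witness: x=-6, y=-4


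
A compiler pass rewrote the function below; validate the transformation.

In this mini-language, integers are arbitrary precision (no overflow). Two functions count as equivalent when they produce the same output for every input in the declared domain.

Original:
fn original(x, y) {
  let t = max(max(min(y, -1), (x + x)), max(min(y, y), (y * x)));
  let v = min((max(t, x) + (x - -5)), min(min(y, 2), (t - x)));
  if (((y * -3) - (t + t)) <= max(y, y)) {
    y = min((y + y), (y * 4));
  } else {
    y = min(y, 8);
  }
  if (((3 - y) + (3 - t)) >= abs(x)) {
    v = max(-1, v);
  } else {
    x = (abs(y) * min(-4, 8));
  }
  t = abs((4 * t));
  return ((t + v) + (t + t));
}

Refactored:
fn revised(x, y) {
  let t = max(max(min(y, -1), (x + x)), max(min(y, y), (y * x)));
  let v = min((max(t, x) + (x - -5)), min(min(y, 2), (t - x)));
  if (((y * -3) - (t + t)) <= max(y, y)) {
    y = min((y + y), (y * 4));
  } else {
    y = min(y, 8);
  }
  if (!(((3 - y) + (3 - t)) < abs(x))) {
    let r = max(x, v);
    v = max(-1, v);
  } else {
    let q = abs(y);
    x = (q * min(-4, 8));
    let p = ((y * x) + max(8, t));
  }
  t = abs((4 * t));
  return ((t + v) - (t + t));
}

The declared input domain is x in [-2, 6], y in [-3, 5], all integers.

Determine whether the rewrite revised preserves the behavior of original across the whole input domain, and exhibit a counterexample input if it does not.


Not equivalent: x=-2, y=-3 separates them (71 vs -25).
original: t = 6; v = -3; (((y * -3) - (t + t)) <= max(y, y)) -> true; y = -12; (((3 - y) + (3 - t)) >= abs(x)) -> true; v = -1; t = 24; return 71
revised: t = 6; v = -3; (((y * -3) - (t + t)) <= max(y, y)) -> true; y = -12; (!(((3 - y) + (3 - t)) < abs(x))) -> true; r = -2; v = -1; t = 24; return -25
verdict: not equivalent; witness: x=-2, y=-3


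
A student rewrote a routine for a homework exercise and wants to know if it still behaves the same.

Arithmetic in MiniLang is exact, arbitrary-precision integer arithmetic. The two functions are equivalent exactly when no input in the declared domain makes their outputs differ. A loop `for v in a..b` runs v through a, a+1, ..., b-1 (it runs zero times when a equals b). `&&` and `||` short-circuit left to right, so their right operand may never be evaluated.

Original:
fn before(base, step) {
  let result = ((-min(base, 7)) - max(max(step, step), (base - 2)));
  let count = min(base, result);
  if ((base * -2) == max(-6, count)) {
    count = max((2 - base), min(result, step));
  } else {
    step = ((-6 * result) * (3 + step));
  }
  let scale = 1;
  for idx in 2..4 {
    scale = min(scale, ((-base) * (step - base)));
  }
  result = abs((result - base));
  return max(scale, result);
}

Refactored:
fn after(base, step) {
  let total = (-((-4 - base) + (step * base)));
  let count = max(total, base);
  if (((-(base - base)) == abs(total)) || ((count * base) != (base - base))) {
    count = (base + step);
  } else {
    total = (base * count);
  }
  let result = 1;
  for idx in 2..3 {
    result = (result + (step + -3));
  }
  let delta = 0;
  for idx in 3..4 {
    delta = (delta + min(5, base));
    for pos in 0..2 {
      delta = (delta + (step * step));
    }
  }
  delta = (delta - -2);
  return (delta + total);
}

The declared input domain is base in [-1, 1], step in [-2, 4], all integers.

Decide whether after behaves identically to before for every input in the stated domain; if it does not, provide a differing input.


On input base=-1, step=-2, before returns 4 while after returns 10.
verdict: not equivalent; witness: base=-1, step=-2


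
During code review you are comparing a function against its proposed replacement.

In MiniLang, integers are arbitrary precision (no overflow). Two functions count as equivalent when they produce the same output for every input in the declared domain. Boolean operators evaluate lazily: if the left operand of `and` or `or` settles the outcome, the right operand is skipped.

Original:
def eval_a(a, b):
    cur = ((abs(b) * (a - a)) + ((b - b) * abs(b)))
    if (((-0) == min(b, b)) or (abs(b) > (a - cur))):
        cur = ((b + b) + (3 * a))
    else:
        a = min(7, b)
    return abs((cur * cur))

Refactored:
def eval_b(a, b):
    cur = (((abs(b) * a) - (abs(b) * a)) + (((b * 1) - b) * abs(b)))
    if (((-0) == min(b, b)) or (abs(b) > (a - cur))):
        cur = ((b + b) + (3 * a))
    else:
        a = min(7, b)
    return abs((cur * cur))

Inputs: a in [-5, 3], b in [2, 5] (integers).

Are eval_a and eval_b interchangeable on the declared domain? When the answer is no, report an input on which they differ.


This is a faithful refactor — arithmetic usage differs, plus min/max/abs usage differs, plus constant usage differs, but the computed results match everywhere.
One worked example (a=-5, b=3) — eval_a: cur = 0; (((-0) == min(b, b)) or (abs(b) > (a - cur))) -> true; cur = -9; return 81; eval_b: cur = 0; (((-0) == min(b, b)) or (abs(b) > (a - cur))) -> true; cur = -9; return 81; agreement on 81.
Across all 36 domain points the two functions coincide.
verdict: equivalent


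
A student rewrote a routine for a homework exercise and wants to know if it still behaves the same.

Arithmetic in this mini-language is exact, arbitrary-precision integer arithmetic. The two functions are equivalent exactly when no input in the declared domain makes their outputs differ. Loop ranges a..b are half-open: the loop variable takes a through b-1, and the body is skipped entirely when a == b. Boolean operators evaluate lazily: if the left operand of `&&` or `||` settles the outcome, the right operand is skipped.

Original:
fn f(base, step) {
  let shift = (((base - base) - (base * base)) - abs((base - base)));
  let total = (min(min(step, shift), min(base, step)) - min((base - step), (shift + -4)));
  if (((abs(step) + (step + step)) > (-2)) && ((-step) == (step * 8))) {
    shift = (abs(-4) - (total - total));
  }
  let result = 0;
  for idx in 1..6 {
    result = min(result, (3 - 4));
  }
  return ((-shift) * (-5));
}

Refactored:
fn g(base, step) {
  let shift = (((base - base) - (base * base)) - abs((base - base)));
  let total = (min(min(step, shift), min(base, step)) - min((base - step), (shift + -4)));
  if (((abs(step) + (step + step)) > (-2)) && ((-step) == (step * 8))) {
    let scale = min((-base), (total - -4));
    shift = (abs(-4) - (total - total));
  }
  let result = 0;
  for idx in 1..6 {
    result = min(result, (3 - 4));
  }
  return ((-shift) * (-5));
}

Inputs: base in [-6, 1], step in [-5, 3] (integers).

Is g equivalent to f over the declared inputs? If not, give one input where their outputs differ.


Although arithmetic usage differs, local variable names differ, constant usage differs, statement counts differ, min/max/abs usage differs, 72/72 inputs agree.
verdict: equivalent


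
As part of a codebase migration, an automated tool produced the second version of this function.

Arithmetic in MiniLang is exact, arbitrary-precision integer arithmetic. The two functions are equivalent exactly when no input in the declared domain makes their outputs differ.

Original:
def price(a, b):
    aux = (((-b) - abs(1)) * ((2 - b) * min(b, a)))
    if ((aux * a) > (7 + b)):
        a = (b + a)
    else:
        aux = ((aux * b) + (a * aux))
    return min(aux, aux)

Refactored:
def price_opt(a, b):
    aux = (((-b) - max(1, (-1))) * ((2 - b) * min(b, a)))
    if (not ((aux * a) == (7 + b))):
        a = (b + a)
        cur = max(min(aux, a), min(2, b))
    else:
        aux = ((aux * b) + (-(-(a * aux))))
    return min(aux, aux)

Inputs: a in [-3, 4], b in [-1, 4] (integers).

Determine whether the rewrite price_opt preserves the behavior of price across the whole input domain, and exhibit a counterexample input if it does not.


Not equivalent: a=-3, b=0 separates them (-18 vs 6).
price: aux=6, then ((aux * a) > (7 + b)) is false, then aux=-18, then returns -18
price_opt: aux=6, then (not ((aux * a) == (7 + b))) is true, then a=-3, then cur=0, then returns 6
verdict: not equivalent; witness: a=-3, b=0


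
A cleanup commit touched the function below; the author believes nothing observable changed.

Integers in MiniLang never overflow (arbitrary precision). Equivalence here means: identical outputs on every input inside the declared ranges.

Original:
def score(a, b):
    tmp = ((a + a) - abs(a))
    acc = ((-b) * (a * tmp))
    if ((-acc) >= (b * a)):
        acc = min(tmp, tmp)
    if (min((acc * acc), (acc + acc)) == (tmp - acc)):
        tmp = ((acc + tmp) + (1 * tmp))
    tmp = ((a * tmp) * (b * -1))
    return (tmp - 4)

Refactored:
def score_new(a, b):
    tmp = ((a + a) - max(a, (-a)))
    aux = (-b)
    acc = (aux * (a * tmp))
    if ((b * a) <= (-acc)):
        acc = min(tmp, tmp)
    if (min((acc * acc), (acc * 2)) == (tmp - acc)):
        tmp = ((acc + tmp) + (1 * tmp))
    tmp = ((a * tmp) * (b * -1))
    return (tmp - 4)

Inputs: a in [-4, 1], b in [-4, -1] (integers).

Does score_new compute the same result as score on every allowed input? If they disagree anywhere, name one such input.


Equivalent — the differences include arithmetic usage differs; and constant usage differs; and min/max/abs usage differs; and local variable names differ; and comparison usage differs; and statement counts differ, yet no declared input distinguishes the two.
As a probe, take a=-1, b=-3: score runs tmp := -3 | acc := 9 | ((-acc) >= (b * a)): false | (min((acc * acc), (acc + acc)) == (tmp - acc)): false | tmp := 9 | result 5; score_new runs tmp := -3 | aux := 3 | acc := 9 | ((b * a) <= (-acc)): false | (min((acc * acc), (acc * 2)) == (tmp - acc)): false | tmp := 9 | result 5; both end at 5.
Checked all 24 inputs in the declared domain: the outputs agree on every one.
verdict: equivalent


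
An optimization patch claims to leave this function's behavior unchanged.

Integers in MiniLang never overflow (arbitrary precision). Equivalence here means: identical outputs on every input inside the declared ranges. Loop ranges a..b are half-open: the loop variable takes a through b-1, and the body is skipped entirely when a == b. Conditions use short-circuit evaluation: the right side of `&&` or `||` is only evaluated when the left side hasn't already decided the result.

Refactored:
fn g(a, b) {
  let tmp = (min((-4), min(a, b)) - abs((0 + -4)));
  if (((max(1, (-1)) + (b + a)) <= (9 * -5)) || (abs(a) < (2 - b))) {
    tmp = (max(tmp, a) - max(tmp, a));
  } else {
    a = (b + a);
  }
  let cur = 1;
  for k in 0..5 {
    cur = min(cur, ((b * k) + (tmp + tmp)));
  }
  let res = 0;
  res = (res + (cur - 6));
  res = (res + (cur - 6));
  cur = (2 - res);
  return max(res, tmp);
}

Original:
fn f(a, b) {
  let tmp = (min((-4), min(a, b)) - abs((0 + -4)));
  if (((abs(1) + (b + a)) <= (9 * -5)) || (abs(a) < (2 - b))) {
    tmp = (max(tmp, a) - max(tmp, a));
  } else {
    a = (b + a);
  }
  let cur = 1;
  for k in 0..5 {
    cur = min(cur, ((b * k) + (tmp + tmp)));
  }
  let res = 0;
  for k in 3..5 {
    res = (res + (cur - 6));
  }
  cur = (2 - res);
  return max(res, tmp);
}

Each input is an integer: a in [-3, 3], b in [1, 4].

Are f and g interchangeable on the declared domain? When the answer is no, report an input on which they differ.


Changes here: arithmetic usage differs; constant usage differs; min/max/abs usage differs; loop structure differs; the full 28-point sweep finds no disagreement.
verdict: equivalent


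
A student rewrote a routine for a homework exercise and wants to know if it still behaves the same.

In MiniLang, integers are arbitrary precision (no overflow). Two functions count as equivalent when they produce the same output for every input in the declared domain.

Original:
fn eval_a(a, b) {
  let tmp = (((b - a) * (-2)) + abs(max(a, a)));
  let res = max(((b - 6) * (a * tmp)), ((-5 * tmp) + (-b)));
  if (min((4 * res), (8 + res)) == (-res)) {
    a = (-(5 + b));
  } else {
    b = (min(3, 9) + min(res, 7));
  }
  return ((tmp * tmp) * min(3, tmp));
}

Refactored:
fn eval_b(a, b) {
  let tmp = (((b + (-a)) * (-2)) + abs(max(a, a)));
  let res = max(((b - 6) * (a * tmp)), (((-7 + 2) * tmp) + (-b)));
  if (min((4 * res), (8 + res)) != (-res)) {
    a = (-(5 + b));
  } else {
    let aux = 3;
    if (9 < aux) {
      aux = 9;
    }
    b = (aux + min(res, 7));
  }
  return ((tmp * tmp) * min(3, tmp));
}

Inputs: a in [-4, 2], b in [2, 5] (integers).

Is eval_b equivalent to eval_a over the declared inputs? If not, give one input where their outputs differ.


Equivalent. Although `(min((4 * res), (8 + res)) == (-res))` became `(min((4 * res), (8 + res)) != (-res))`, no input in the stated domain can expose it.
Every one of the 28 inputs gives matching results.
Spot check at a=-1, b=2 — eval_a: tmp = -5; res = 23; (min((4 * res), (8 + res)) == (-res)) -> false; b = 10; return -125. eval_b: tmp = -5; res = 23; (min((4 * res), (8 + res)) != (-res)) -> true; a = -7; return -125. Both give -125.
verdict: equivalent


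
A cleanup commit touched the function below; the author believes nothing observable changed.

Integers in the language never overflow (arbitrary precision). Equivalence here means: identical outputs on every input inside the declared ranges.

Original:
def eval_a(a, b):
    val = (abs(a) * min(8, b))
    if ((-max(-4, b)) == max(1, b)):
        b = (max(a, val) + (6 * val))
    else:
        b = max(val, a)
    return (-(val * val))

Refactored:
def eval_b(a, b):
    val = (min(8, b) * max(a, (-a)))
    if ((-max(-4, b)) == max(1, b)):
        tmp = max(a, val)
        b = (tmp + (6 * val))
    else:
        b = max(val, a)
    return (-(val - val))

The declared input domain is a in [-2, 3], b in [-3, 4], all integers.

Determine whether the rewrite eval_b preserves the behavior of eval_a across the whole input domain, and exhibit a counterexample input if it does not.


These are not equivalent — on a=-2, b=-3 the outputs split (-36 vs 0).
eval_a: val = -6; ((-max(-4, b)) == max(1, b)) -> false; b = -2; return -36
eval_b: val = -6; ((-max(-4, b)) == max(1, b)) -> false; b = -2; return 0
verdict: not equivalent; witness: a=-2, b=-3


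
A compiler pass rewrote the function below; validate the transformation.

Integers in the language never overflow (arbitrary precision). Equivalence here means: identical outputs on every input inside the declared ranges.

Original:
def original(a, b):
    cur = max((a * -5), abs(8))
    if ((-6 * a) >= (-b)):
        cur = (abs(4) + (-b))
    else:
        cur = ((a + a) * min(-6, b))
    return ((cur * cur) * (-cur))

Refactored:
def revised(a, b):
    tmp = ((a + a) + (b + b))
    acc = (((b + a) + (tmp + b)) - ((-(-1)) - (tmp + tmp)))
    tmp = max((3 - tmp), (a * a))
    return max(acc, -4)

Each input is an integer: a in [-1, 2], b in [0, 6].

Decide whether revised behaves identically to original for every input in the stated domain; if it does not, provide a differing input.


Evaluate both at a=-1, b=0.
original: cur = 8; ((-6 * a) >= (-b)) -> true; cur = 4; return -64
revised: tmp = -2; acc = -8; tmp = 5; return -4
-64 vs -4 — the two versions disagree here.
verdict: not equivalent; witness: a=-1, b=0


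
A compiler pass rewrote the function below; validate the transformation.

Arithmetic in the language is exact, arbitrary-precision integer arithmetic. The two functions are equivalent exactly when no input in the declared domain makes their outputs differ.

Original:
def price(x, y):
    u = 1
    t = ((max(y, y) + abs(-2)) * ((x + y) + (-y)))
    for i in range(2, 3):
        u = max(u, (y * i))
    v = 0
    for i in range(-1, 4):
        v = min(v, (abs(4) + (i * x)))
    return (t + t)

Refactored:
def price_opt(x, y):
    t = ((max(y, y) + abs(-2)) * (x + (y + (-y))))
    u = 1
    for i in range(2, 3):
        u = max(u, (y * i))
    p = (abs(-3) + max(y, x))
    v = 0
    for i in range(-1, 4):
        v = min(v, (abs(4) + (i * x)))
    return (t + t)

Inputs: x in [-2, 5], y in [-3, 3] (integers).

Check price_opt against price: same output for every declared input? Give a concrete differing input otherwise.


Comparing the listings, the differences include: min/max/abs usage differs; also local variable names differ; also statement counts differ; also arithmetic usage differs; also constant usage differs.
Tracing x=-1, y=-1: price: u = 1; t = -1; [i=2]; u = 1; v = 0; [i=-1]; v = 0; [i=0]; v = 0; [i=1]; v = 0; [i=2]; v = 0; [i=3]; v = 0; return -2 | price_opt: t = -1; u = 1; [i=2]; u = 1; p = 2; v = 0; [i=-1]; v = 0; [i=0]; v = 0; [i=1]; v = 0; [i=2]; v = 0; [i=3]; v = 0; return -2 — matching result -2.
Every one of the 56 inputs gives matching results.
verdict: equivalent


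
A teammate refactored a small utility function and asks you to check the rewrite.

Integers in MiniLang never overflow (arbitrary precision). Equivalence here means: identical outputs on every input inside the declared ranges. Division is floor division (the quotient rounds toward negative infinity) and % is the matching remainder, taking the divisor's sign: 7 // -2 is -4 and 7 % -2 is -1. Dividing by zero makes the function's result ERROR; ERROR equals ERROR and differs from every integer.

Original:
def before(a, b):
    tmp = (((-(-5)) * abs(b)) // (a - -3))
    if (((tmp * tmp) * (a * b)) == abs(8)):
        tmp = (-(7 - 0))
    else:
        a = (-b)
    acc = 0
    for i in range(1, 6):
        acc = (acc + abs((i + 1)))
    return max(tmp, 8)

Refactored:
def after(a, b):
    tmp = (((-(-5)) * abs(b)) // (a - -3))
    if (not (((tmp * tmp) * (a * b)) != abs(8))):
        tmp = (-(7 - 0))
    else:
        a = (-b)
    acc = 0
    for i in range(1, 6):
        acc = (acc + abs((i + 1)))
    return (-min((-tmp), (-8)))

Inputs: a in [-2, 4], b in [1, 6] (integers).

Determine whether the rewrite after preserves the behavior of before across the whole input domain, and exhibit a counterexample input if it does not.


Comparing the listings, the differences include: min/max/abs usage differs, and boolean connective usage differs, and comparison usage differs.
As a probe, take a=2, b=6: before runs tmp = 6; (((tmp * tmp) * (a * b)) == abs(8)) -> false; a = -6; acc = 0; [i=1]; acc = 2; [i=2]; acc = 5; [i=3]; acc = 9; [i=4]; acc = 14; [i=5]; acc = 20; return 8; after runs tmp = 6; (not (((tmp * tmp) * (a * b)) != abs(8))) -> false; a = -6; acc = 0; [i=1]; acc = 2; [i=2]; acc = 5; [i=3]; acc = 9; [i=4]; acc = 14; [i=5]; acc = 20; return 8; both end at 8.
Across all 42 domain points the two functions coincide.
verdict: equivalent


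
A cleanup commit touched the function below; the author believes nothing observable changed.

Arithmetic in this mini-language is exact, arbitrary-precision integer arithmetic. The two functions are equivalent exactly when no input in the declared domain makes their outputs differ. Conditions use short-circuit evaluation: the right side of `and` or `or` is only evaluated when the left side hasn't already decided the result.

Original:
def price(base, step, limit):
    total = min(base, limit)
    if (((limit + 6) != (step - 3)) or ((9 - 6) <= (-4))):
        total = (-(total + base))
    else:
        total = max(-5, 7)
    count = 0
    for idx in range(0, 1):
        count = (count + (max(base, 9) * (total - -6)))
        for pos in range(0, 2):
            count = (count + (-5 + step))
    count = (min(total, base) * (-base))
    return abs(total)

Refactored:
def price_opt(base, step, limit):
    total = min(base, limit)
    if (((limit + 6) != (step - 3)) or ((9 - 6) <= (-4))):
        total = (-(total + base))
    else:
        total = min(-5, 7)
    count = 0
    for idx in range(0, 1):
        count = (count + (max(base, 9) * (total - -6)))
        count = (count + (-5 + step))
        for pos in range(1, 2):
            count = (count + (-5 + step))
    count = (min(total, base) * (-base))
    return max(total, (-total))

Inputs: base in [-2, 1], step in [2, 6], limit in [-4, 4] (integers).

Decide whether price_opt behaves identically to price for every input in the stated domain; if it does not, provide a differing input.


The rewrite breaks on base=-2, step=5, limit=-4, where the results are 7 and 5.
price: total = -4; (((limit + 6) != (step - 3)) or ((9 - 6) <= (-4))) -> false; total = 7; count = 0; [idx=0]; count = 117; [pos=0]; count = 117; [pos=1]; count = 117; count = -4; return 7
price_opt: total = -4; (((limit + 6) != (step - 3)) or ((9 - 6) <= (-4))) -> false; total = -5; count = 0; [idx=0]; count = 9; count = 9; [pos=1]; count = 9; count = -10; return 5
verdict: not equivalent; witness: base=-2, step=5, limit=-4
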